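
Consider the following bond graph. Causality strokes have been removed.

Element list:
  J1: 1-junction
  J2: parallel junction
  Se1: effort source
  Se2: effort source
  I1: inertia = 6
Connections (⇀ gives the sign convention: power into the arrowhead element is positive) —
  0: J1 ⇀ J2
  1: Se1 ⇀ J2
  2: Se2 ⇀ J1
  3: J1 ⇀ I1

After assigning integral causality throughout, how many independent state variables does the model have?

β1 →J2  (Se1 fixes effort; stroke away)
β2 →J1  (Se2 fixes effort; stroke away)
β0 →J1  (J2: bond 1 brought effort, rest push out)
β3 →I1  (J1 needs exactly one f-in)

1  (I1 all integral)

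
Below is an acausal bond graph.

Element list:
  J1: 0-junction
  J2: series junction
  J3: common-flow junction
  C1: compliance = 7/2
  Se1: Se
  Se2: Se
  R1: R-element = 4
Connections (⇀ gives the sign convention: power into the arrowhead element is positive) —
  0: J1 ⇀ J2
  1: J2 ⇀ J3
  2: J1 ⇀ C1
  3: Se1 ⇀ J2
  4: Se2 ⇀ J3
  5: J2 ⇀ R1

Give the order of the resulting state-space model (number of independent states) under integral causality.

bond 3 stroke at J2  (Se1 fixes effort; stroke away)
bond 4 stroke at J3  (Se2 fixes effort; stroke away)
bond 1 stroke at J2  (J3 needs exactly one f-in)
bond 2 stroke at J1  (C1 outputs effort q/C1)
bond 0 stroke at J2  (common-e at J1 fixed by 2)
bond 5 stroke at R1  (J2: last free bond brings flow in)

1  (C1 all integral)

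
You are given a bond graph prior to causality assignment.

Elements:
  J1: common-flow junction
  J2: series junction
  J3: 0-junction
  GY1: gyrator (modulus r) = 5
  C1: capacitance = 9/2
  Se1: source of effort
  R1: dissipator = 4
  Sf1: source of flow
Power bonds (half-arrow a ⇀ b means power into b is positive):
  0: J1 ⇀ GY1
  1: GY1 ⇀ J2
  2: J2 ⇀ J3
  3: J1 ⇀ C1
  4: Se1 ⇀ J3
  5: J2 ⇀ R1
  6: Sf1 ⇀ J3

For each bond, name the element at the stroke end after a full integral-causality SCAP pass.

β4 |J3  (Se1 (Se) sets effort on bond)
β6 |Sf1  (Sf1 fixes flow; stroke at Sf1)
β2 |J2  (J3: bond 4 brought effort, rest push out)
β3 |J1  (C1: C, integral causality)
β0 |GY1  (only one flow-in slot at J1)
β1 |GY1  (through GY1, causality inverts; strokes same side of GY1)
β5 |J2  (J2 flow already set via bond 1)

#0 stroke at GY1
#1 stroke at GY1
#2 stroke at J2
#3 stroke at J1
#4 stroke at J3
#5 stroke at J2
#6 stroke at Sf1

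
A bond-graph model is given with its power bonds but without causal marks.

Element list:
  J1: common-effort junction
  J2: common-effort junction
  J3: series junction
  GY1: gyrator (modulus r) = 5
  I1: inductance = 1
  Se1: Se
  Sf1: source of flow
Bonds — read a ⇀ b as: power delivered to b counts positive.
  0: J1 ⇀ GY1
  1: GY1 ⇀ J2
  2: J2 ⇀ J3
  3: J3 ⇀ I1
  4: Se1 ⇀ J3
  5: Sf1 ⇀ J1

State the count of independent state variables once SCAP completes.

1  (I1 all integral)

β4 stroke at J3  (Se1 (Se) sets effort on bond)
β5 stroke at Sf1  (Sf1 fixes flow; stroke at Sf1)
β0 stroke at J1  (J1: last free bond brings effort in)
β1 stroke at J2  (through GY1, causality inverts; strokes same side of GY1)
β2 stroke at J3  (common-e at J2 fixed by 1)
β3 stroke at I1  (only one flow-in slot at J3)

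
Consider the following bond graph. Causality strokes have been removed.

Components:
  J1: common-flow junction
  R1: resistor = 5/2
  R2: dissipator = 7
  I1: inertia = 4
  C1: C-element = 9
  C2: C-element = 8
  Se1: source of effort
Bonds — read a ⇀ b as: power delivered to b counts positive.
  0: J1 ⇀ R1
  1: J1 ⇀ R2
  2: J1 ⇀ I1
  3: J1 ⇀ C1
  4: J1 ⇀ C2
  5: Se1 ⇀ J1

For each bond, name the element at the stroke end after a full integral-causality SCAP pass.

bond 5 stroke→J1  (Se1 (Se) sets effort on bond)
bond 2 stroke→I1  (I1 integral (f out))
bond 0 stroke→J1  (J1: bond 2 brought flow, rest push out)
bond 1 stroke→J1  (J1: bond 2 brought flow, rest push out)
bond 3 stroke→J1  (J1: bond 2 brought flow, rest push out)
bond 4 stroke→J1  (J1 flow already set via bond 2)

#0 stroke at J1
#1 stroke at J1
#2 stroke at I1
#3 stroke at J1
#4 stroke at J1
#5 stroke at J1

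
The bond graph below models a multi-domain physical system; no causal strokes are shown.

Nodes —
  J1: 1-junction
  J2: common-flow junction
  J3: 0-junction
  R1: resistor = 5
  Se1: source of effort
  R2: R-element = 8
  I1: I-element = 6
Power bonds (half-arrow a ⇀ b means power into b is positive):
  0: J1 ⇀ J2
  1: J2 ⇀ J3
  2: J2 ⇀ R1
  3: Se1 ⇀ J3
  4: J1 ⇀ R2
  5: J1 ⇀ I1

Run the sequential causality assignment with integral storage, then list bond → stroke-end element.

bond 3 →J3  (source Se1 imposes e)
bond 1 →J2  (J3 effort already set via bond 3)
bond 5 →I1  (I1 outputs flow p/I1)
bond 0 →J1  (1-jn J1 has f-setter on 5)
bond 4 →J1  (common-f at J1 fixed by 5)
bond 2 →J2  (J2 flow already set via bond 0)

β0 stroke at J1
β1 stroke at J2
β2 stroke at J2
β3 stroke at J3
β4 stroke at J1
β5 stroke at I1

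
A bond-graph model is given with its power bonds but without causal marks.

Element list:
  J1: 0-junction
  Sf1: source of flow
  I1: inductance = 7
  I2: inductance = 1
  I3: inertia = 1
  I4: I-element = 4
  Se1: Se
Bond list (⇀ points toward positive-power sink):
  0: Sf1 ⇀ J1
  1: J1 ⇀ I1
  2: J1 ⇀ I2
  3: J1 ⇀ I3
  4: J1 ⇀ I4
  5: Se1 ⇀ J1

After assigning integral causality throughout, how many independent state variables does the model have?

#0 stroke→Sf1  (Sf1: flow source, stroke at near end)
#5 stroke→J1  (Se1: effort source, stroke at far end)
#1 stroke→I1  (J1: bond 5 brought effort, rest push out)
#2 stroke→I2  (common-e at J1 fixed by 5)
#3 stroke→I3  (0-jn J1 has e-setter on 5)
#4 stroke→I4  (common-e at J1 fixed by 5)

4  (I1, I2, I3, I4 all integral)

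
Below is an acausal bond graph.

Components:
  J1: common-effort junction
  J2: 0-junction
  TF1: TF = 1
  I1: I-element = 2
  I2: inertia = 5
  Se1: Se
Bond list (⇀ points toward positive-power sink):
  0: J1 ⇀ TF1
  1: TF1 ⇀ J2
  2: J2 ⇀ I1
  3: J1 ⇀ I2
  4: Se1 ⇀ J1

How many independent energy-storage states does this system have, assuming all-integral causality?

2  (I1, I2 all integral)

bond 4 |J1  (Se1: effort source, stroke at far end)
bond 0 |TF1  (common-e at J1 fixed by 4)
bond 3 |I2  (common-e at J1 fixed by 4)
bond 1 |J2  (through TF1, causality passes straight; one stroke at TF1)
bond 2 |I1  (common-e at J2 fixed by 1)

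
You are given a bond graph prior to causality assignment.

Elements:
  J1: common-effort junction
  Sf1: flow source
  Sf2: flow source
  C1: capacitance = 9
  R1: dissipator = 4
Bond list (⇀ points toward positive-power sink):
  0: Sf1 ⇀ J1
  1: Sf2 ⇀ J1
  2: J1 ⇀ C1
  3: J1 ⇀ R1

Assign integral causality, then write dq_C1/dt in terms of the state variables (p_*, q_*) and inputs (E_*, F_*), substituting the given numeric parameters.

β0 stroke at Sf1  (Sf1: flow source, stroke at near end)
β1 stroke at Sf2  (Sf2 (Sf) sets flow on bond)
β2 stroke at J1  (C1 outputs effort q/C1)
β3 stroke at R1  (0-jn J1 has e-setter on 2)

dq_C1/dt = F_Sf1 + F_Sf2 - q_C1/36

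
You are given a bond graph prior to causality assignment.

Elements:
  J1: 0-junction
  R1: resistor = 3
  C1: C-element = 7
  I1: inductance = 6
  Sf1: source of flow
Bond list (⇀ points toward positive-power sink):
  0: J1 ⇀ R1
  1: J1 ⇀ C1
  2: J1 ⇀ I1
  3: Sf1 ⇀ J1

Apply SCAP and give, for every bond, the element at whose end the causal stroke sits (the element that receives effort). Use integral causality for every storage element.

#3 stroke at Sf1  (source Sf1 imposes f)
#1 stroke at J1  (C1 integral (e out))
#0 stroke at R1  (common-e at J1 fixed by 1)
#2 stroke at I1  (J1: bond 1 brought effort, rest push out)

b0 stroke→R1
b1 stroke→J1
b2 stroke→I1
b3 stroke→Sf1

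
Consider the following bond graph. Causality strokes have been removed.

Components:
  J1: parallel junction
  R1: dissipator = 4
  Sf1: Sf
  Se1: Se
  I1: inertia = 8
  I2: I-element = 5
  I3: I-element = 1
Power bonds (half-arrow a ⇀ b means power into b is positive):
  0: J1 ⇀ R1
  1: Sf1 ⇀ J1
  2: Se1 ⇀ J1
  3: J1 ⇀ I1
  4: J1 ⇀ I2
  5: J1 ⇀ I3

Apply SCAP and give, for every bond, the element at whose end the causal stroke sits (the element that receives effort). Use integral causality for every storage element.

bond 1 stroke at Sf1  (Sf1 (Sf) sets flow on bond)
bond 2 stroke at J1  (source Se1 imposes e)
bond 0 stroke at R1  (J1: bond 2 brought effort, rest push out)
bond 3 stroke at I1  (0-jn J1 has e-setter on 2)
bond 4 stroke at I2  (0-jn J1 has e-setter on 2)
bond 5 stroke at I3  (common-e at J1 fixed by 2)

bond 0 stroke→R1
bond 1 stroke→Sf1
bond 2 stroke→J1
bond 3 stroke→I1
bond 4 stroke→I2
bond 5 stroke→I3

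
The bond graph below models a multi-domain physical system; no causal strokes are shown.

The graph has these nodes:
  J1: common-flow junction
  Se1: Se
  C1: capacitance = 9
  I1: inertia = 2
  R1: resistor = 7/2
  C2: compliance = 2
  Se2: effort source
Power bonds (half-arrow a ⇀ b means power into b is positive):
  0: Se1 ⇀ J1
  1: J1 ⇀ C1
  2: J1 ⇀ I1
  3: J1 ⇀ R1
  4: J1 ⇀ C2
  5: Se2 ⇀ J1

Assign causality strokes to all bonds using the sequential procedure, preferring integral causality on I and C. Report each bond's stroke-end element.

β0 |J1
β1 |J1
β2 |I1
β3 |J1
β4 |J1
β5 |J1

#0 stroke→J1  (source Se1 imposes e)
#5 stroke→J1  (Se2 (Se) sets effort on bond)
#1 stroke→J1  (prefer integral on C1)
#2 stroke→I1  (I1 integral (f out))
#3 stroke→J1  (J1: bond 2 brought flow, rest push out)
#4 stroke→J1  (J1 flow already set via bond 2)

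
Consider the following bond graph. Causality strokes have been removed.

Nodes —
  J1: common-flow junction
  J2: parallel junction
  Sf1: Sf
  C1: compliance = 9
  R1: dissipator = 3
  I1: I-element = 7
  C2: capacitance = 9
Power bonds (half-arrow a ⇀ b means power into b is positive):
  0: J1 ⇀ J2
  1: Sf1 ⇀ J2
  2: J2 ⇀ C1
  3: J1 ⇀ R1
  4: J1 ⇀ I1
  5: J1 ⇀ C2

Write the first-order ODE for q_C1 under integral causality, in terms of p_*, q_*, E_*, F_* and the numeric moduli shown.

dq_C1/dt = F_Sf1 + p_I1/7

#1 stroke at Sf1  (Sf1 (Sf) sets flow on bond)
#2 stroke at J2  (C1: C, integral causality)
#0 stroke at J1  (0-jn J2 has e-setter on 2)
#4 stroke at I1  (prefer integral on I1)
#3 stroke at J1  (1-jn J1 has f-setter on 4)
#5 stroke at J1  (1-jn J1 has f-setter on 4)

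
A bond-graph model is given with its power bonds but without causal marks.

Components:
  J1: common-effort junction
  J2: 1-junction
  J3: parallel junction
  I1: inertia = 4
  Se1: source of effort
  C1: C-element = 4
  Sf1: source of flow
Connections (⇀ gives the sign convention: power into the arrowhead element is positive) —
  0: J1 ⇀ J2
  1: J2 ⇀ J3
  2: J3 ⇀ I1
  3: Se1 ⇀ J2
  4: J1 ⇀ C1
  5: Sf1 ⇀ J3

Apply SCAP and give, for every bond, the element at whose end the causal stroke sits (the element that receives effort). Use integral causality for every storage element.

b3 →J2  (Se1 (Se) sets effort on bond)
b5 →Sf1  (Sf1: flow source, stroke at near end)
b2 →I1  (I1: I, integral causality)
b1 →J3  (J3 needs exactly one e-in)
b0 →J2  (J2 flow already set via bond 1)
b4 →J1  (only one effort-in slot at J1)

bond 0 stroke→J2
bond 1 stroke→J3
bond 2 stroke→I1
bond 3 stroke→J2
bond 4 stroke→J1
bond 5 stroke→Sf1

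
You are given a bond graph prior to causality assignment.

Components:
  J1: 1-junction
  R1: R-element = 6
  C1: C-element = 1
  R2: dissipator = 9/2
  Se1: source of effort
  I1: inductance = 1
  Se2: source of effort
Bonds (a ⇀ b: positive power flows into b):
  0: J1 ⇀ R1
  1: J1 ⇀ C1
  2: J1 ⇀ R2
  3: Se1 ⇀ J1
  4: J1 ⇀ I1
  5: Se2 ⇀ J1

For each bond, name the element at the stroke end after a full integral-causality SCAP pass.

b3 stroke at J1  (Se1 (Se) sets effort on bond)
b5 stroke at J1  (Se2 fixes effort; stroke away)
b1 stroke at J1  (C1: C, integral causality)
b4 stroke at I1  (I1 integral (f out))
b0 stroke at J1  (1-jn J1 has f-setter on 4)
b2 stroke at J1  (1-jn J1 has f-setter on 4)

#0 →J1
#1 →J1
#2 →J1
#3 →J1
#4 →I1
#5 →J1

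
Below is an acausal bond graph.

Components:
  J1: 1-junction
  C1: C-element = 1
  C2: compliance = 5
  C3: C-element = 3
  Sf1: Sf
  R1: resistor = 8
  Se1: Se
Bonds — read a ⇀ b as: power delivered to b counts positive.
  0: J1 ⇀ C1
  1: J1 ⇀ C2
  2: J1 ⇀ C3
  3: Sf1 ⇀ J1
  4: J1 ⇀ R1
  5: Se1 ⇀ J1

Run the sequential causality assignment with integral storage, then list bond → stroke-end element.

β3 |Sf1  (Sf1 (Sf) sets flow on bond)
β5 |J1  (Se1: effort source, stroke at far end)
β0 |J1  (J1: bond 3 brought flow, rest push out)
β1 |J1  (common-f at J1 fixed by 3)
β2 |J1  (J1: bond 3 brought flow, rest push out)
β4 |J1  (1-jn J1 has f-setter on 3)

b0 stroke at J1
b1 stroke at J1
b2 stroke at J1
b3 stroke at Sf1
b4 stroke at J1
b5 stroke at J1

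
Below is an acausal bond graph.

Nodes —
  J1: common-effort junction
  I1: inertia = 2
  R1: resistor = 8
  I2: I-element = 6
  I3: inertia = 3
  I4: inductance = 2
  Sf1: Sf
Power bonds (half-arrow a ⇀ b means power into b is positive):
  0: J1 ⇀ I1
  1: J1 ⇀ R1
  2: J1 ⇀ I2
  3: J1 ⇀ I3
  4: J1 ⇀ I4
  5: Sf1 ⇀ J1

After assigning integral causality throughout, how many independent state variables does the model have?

4  (I1, I2, I3, I4 all integral)

β5 |Sf1  (source Sf1 imposes f)
β0 |I1  (I1 integral (f out))
β2 |I2  (I2 integral (f out))
β3 |I3  (I3 outputs flow p/I3)
β4 |I4  (I4 outputs flow p/I4)
β1 |J1  (J1: last free bond brings effort in)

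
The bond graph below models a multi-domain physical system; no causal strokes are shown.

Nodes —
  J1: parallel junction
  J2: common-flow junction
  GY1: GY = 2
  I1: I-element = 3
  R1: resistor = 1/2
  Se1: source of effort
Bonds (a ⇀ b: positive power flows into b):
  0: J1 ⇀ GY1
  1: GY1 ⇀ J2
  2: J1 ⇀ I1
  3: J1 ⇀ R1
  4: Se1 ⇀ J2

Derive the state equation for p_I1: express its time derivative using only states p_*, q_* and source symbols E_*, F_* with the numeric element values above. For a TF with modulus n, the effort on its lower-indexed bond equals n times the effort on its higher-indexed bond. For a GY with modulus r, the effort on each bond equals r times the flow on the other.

dp_I1/dt = E_Se1/4 - p_I1/6

β4 |J2  (source Se1 imposes e)
β1 |GY1  (J2: last free bond brings flow in)
β0 |GY1  (GY1 both-in/both-out from 1)
β2 |I1  (I1: I, integral causality)
β3 |J1  (J1: last free bond brings effort in)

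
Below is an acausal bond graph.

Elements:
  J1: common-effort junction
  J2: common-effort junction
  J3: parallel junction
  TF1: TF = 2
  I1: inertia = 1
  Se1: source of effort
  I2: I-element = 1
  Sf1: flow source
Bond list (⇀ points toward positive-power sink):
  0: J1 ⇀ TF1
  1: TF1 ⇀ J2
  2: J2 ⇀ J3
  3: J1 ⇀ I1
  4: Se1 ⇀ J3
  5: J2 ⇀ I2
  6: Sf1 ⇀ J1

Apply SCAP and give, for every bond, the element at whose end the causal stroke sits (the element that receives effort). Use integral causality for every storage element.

bond 4 →J3  (Se1 (Se) sets effort on bond)
bond 6 →Sf1  (Sf1: flow source, stroke at near end)
bond 2 →J2  (common-e at J3 fixed by 4)
bond 1 →TF1  (J2 effort already set via bond 2)
bond 5 →I2  (0-jn J2 has e-setter on 2)
bond 0 →J1  (TF TF1: opposite of bond 1)
bond 3 →I1  (0-jn J1 has e-setter on 0)

b0 stroke→J1
b1 stroke→TF1
b2 stroke→J2
b3 stroke→I1
b4 stroke→J3
b5 stroke→I2
b6 stroke→Sf1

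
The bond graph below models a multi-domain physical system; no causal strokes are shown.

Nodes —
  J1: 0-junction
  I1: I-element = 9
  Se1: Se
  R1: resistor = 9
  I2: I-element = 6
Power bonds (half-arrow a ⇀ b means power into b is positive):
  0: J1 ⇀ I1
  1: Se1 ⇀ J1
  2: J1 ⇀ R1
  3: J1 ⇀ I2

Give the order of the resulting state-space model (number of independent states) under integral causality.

2  (I1, I2 all integral)

#1 stroke at J1  (Se1 (Se) sets effort on bond)
#0 stroke at I1  (common-e at J1 fixed by 1)
#2 stroke at R1  (J1: bond 1 brought effort, rest push out)
#3 stroke at I2  (0-jn J1 has e-setter on 1)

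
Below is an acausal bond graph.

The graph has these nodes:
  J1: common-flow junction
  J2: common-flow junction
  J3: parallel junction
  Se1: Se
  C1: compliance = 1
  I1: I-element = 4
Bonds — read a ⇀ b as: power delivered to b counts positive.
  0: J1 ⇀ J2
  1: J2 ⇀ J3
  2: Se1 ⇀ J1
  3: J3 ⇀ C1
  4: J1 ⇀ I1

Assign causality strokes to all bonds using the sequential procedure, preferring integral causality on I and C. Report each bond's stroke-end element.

bond 0 →J1
bond 1 →J2
bond 2 →J1
bond 3 →J3
bond 4 →I1

b2 →J1  (Se1: effort source, stroke at far end)
b3 →J3  (C1 integral (e out))
b1 →J2  (J3: bond 3 brought effort, rest push out)
b0 →J1  (J2 needs exactly one f-in)
b4 →I1  (J1 needs exactly one f-in)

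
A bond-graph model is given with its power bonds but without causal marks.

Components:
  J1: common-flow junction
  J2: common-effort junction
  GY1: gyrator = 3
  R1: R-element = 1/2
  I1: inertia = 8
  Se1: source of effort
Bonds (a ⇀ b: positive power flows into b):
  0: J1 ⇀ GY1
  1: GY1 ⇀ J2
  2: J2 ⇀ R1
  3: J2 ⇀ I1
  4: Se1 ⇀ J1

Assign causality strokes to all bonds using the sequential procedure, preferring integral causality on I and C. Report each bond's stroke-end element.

#4 stroke at J1  (Se1: effort source, stroke at far end)
#0 stroke at GY1  (closing 1-jn rule on J1)
#1 stroke at GY1  (GY1: gyrator matches bond 0)
#3 stroke at I1  (I1 integral (f out))
#2 stroke at J2  (only one effort-in slot at J2)

b0 stroke at GY1
b1 stroke at GY1
b2 stroke at J2
b3 stroke at I1
b4 stroke at J1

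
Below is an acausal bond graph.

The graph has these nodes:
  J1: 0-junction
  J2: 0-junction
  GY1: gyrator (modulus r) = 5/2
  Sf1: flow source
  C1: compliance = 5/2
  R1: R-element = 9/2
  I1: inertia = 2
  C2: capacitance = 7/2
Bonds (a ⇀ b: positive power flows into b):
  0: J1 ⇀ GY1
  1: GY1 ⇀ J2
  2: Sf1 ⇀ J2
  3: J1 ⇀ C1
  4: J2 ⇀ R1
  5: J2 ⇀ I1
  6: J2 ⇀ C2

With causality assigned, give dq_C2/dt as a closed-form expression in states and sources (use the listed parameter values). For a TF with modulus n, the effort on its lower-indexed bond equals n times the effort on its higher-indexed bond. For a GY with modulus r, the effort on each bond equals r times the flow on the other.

dq_C2/dt = F_Sf1 - p_I1/2 + 4*q_C1/25 - 4*q_C2/63

b2 |Sf1  (Sf1: flow source, stroke at near end)
b3 |J1  (prefer integral on C1)
b0 |GY1  (0-jn J1 has e-setter on 3)
b1 |GY1  (GY1 both-in/both-out from 0)
b5 |I1  (I1: I, integral causality)
b6 |J2  (C2: C, integral causality)
b4 |R1  (J2 effort already set via bond 6)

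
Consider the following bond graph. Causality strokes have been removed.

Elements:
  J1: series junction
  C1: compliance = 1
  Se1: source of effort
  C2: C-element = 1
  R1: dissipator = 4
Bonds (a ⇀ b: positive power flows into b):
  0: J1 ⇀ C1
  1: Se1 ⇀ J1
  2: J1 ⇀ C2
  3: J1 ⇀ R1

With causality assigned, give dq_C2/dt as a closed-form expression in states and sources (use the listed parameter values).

b1 |J1  (Se1: effort source, stroke at far end)
b0 |J1  (C1: C, integral causality)
b2 |J1  (C2: C, integral causality)
b3 |R1  (only one flow-in slot at J1)

dq_C2/dt = E_Se1/4 - q_C1/4 - q_C2/4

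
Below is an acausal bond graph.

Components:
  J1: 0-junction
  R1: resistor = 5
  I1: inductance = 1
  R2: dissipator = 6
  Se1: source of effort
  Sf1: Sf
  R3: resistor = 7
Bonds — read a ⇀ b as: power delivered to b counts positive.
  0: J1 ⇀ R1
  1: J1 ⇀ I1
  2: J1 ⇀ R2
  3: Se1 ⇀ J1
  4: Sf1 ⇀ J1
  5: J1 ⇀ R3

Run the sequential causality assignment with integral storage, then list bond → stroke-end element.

β3 stroke→J1  (source Se1 imposes e)
β4 stroke→Sf1  (Sf1: flow source, stroke at near end)
β0 stroke→R1  (J1 effort already set via bond 3)
β1 stroke→I1  (common-e at J1 fixed by 3)
β2 stroke→R2  (common-e at J1 fixed by 3)
β5 stroke→R3  (J1 effort already set via bond 3)

b0 |R1
b1 |I1
b2 |R2
b3 |J1
b4 |Sf1
b5 |R3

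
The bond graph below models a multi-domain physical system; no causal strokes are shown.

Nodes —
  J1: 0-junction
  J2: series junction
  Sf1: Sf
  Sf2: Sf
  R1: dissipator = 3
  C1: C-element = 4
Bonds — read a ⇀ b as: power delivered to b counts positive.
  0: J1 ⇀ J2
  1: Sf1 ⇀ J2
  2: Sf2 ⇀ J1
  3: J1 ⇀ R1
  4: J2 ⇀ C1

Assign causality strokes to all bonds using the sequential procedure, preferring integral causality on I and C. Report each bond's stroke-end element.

#1 |Sf1  (Sf1 (Sf) sets flow on bond)
#2 |Sf2  (Sf2: flow source, stroke at near end)
#0 |J2  (J2: bond 1 brought flow, rest push out)
#4 |J2  (J2: bond 1 brought flow, rest push out)
#3 |J1  (J1 needs exactly one e-in)

#0 stroke→J2
#1 stroke→Sf1
#2 stroke→Sf2
#3 stroke→J1
#4 stroke→J2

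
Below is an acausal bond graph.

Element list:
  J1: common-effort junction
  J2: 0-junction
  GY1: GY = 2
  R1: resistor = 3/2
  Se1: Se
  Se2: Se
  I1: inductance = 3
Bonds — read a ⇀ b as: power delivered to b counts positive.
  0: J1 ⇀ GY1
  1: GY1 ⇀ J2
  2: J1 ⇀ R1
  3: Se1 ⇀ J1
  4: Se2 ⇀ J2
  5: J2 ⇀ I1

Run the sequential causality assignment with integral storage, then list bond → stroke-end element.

b3 |J1  (source Se1 imposes e)
b4 |J2  (Se2: effort source, stroke at far end)
b0 |GY1  (common-e at J1 fixed by 3)
b2 |R1  (common-e at J1 fixed by 3)
b1 |GY1  (0-jn J2 has e-setter on 4)
b5 |I1  (J2 effort already set via bond 4)

β0 →GY1
β1 →GY1
β2 →R1
β3 →J1
β4 →J2
β5 →I1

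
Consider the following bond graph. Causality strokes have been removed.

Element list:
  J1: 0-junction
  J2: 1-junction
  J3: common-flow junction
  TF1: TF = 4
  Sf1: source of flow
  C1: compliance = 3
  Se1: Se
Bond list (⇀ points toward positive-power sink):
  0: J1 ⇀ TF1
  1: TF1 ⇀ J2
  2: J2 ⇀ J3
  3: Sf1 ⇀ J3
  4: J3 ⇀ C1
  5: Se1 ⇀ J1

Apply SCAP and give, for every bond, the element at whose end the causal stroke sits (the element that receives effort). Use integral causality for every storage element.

#3 stroke→Sf1  (Sf1: flow source, stroke at near end)
#5 stroke→J1  (Se1 (Se) sets effort on bond)
#0 stroke→TF1  (common-e at J1 fixed by 5)
#2 stroke→J3  (common-f at J3 fixed by 3)
#4 stroke→J3  (J3: bond 3 brought flow, rest push out)
#1 stroke→J2  (through TF1, causality passes straight; one stroke at TF1)

β0 stroke at TF1
β1 stroke at J2
β2 stroke at J3
β3 stroke at Sf1
β4 stroke at J3
β5 stroke at J1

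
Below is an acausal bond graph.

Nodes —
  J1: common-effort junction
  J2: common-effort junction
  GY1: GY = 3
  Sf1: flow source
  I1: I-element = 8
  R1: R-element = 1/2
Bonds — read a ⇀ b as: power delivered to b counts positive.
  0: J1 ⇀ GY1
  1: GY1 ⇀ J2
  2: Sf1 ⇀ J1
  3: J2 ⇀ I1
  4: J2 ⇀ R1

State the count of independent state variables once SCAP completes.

#2 →Sf1  (Sf1 fixes flow; stroke at Sf1)
#0 →J1  (only one effort-in slot at J1)
#1 →J2  (GY GY1: same side as bond 0)
#3 →I1  (J2 effort already set via bond 1)
#4 →R1  (common-e at J2 fixed by 1)

1  (I1 all integral)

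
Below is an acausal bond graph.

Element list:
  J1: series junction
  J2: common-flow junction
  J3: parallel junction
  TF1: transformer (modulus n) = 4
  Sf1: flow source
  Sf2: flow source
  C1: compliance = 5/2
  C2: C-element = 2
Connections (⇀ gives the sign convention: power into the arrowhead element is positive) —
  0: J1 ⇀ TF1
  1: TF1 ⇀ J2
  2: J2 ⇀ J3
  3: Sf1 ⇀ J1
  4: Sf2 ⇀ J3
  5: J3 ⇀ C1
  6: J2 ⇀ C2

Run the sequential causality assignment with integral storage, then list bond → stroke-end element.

b0 stroke→J1
b1 stroke→TF1
b2 stroke→J2
b3 stroke→Sf1
b4 stroke→Sf2
b5 stroke→J3
b6 stroke→J2

b3 stroke at Sf1  (Sf1 fixes flow; stroke at Sf1)
b4 stroke at Sf2  (Sf2 (Sf) sets flow on bond)
b0 stroke at J1  (1-jn J1 has f-setter on 3)
b1 stroke at TF1  (TF TF1: opposite of bond 0)
b2 stroke at J2  (J2: bond 1 brought flow, rest push out)
b6 stroke at J2  (1-jn J2 has f-setter on 1)
b5 stroke at J3  (J3 needs exactly one e-in)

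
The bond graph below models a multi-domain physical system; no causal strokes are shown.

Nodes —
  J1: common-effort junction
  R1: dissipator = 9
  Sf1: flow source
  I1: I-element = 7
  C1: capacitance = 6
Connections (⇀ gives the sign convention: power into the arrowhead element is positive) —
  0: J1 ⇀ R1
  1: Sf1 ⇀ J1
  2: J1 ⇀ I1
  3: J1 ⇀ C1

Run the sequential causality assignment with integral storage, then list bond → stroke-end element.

#0 |R1
#1 |Sf1
#2 |I1
#3 |J1

β1 stroke→Sf1  (Sf1: flow source, stroke at near end)
β2 stroke→I1  (prefer integral on I1)
β3 stroke→J1  (C1 outputs effort q/C1)
β0 stroke→R1  (common-e at J1 fixed by 3)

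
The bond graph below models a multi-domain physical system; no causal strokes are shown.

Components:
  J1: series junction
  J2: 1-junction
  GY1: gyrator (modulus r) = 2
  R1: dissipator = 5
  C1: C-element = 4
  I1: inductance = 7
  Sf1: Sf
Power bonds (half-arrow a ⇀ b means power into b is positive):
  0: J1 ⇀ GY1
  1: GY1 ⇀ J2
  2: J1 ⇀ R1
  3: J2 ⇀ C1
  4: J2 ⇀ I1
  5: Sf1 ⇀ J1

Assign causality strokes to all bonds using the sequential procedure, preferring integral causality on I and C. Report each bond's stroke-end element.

bond 0 stroke→J1
bond 1 stroke→J2
bond 2 stroke→J1
bond 3 stroke→J2
bond 4 stroke→I1
bond 5 stroke→Sf1

#5 |Sf1  (Sf1: flow source, stroke at near end)
#0 |J1  (common-f at J1 fixed by 5)
#2 |J1  (J1: bond 5 brought flow, rest push out)
#1 |J2  (GY1 both-in/both-out from 0)
#3 |J2  (C1 outputs effort q/C1)
#4 |I1  (J2 needs exactly one f-in)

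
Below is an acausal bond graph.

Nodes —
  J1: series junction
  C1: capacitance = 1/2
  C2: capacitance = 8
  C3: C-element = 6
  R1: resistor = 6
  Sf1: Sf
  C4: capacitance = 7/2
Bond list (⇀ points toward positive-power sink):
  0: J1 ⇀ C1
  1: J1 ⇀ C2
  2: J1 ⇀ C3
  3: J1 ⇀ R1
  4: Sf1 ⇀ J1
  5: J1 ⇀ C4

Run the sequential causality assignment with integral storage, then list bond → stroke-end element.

#0 stroke→J1
#1 stroke→J1
#2 stroke→J1
#3 stroke→J1
#4 stroke→Sf1
#5 stroke→J1

#4 |Sf1  (Sf1 fixes flow; stroke at Sf1)
#0 |J1  (common-f at J1 fixed by 4)
#1 |J1  (1-jn J1 has f-setter on 4)
#2 |J1  (J1 flow already set via bond 4)
#3 |J1  (J1 flow already set via bond 4)
#5 |J1  (J1: bond 4 brought flow, rest push out)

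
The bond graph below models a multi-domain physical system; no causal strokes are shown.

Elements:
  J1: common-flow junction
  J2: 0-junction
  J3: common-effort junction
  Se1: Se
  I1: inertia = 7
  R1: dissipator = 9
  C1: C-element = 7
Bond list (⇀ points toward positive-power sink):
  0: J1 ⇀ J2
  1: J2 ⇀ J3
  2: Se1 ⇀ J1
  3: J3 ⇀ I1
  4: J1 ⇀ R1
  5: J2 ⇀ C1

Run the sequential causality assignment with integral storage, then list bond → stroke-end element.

β2 stroke→J1  (source Se1 imposes e)
β3 stroke→I1  (I1 outputs flow p/I1)
β1 stroke→J3  (closing 0-jn rule on J3)
β5 stroke→J2  (prefer integral on C1)
β0 stroke→J1  (common-e at J2 fixed by 5)
β4 stroke→R1  (J1: last free bond brings flow in)

β0 →J1
β1 →J3
β2 →J1
β3 →I1
β4 →R1
β5 →J2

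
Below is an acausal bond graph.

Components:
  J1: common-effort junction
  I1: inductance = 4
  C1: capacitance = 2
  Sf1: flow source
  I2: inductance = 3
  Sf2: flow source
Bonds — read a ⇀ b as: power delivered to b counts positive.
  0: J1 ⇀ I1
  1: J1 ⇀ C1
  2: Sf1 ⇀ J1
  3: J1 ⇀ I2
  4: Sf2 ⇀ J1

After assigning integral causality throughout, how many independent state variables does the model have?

3  (C1, I1, I2 all integral)

β2 stroke→Sf1  (source Sf1 imposes f)
β4 stroke→Sf2  (Sf2: flow source, stroke at near end)
β0 stroke→I1  (I1 integral (f out))
β1 stroke→J1  (C1 outputs effort q/C1)
β3 stroke→I2  (J1: bond 1 brought effort, rest push out)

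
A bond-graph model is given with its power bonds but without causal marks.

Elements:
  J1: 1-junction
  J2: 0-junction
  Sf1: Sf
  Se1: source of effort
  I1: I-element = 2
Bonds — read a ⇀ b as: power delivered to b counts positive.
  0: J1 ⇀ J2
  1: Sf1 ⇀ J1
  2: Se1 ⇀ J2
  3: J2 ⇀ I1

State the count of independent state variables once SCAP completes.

β1 →Sf1  (Sf1 (Sf) sets flow on bond)
β2 →J2  (source Se1 imposes e)
β0 →J1  (1-jn J1 has f-setter on 1)
β3 →I1  (J2: bond 2 brought effort, rest push out)

1  (I1 all integral)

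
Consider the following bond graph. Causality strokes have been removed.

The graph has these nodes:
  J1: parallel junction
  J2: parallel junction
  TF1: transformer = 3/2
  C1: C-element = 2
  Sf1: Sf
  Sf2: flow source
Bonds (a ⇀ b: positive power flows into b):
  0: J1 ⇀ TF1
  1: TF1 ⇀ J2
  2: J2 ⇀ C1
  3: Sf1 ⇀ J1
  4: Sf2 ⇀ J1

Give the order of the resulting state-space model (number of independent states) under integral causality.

1  (C1 all integral)

#3 |Sf1  (Sf1 fixes flow; stroke at Sf1)
#4 |Sf2  (Sf2: flow source, stroke at near end)
#0 |J1  (J1: last free bond brings effort in)
#1 |TF1  (through TF1, causality passes straight; one stroke at TF1)
#2 |J2  (J2: last free bond brings effort in)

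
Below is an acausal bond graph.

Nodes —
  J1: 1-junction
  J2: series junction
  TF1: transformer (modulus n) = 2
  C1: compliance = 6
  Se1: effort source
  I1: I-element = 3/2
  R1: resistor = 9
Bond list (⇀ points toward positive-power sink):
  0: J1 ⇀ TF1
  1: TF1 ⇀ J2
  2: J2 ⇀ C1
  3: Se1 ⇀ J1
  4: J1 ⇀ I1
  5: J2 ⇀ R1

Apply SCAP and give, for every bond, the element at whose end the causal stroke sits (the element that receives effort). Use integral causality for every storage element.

#3 stroke→J1  (Se1 (Se) sets effort on bond)
#2 stroke→J2  (C1 integral (e out))
#4 stroke→I1  (prefer integral on I1)
#0 stroke→J1  (common-f at J1 fixed by 4)
#1 stroke→TF1  (through TF1, causality passes straight; one stroke at TF1)
#5 stroke→J2  (1-jn J2 has f-setter on 1)

bond 0 |J1
bond 1 |TF1
bond 2 |J2
bond 3 |J1
bond 4 |I1
bond 5 |J2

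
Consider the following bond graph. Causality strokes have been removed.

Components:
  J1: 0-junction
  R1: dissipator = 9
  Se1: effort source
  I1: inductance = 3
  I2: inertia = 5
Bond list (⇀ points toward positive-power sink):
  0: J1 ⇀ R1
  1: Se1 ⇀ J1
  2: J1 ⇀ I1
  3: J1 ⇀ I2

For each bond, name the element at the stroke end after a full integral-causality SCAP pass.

bond 0 |R1
bond 1 |J1
bond 2 |I1
bond 3 |I2

β1 →J1  (Se1 (Se) sets effort on bond)
β0 →R1  (J1 effort already set via bond 1)
β2 →I1  (J1: bond 1 brought effort, rest push out)
β3 →I2  (common-e at J1 fixed by 1)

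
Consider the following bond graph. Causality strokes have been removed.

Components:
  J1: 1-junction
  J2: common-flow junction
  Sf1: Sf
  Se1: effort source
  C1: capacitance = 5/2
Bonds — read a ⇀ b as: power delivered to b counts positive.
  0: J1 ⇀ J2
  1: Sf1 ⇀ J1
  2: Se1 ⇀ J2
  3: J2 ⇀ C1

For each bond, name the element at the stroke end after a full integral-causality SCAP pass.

bond 1 stroke at Sf1  (Sf1 (Sf) sets flow on bond)
bond 2 stroke at J2  (Se1 fixes effort; stroke away)
bond 0 stroke at J1  (J1 flow already set via bond 1)
bond 3 stroke at J2  (1-jn J2 has f-setter on 0)

b0 →J1
b1 →Sf1
b2 →J2
b3 →J2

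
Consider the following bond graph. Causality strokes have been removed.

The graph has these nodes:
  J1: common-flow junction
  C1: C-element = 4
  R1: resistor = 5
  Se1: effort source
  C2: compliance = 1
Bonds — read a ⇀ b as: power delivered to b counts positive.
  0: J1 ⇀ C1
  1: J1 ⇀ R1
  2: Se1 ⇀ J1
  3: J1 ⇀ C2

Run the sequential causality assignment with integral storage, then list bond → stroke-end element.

β0 stroke→J1
β1 stroke→R1
β2 stroke→J1
β3 stroke→J1

bond 2 →J1  (Se1 fixes effort; stroke away)
bond 0 →J1  (prefer integral on C1)
bond 3 →J1  (C2 outputs effort q/C2)
bond 1 →R1  (J1: last free bond brings flow in)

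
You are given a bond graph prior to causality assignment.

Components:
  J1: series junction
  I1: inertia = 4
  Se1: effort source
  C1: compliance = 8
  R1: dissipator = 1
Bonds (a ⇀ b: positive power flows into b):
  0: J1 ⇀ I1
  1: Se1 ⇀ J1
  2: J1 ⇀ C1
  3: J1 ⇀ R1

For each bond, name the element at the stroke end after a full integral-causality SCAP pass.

#1 stroke→J1  (Se1 fixes effort; stroke away)
#0 stroke→I1  (I1 integral (f out))
#2 stroke→J1  (1-jn J1 has f-setter on 0)
#3 stroke→J1  (J1 flow already set via bond 0)

bond 0 →I1
bond 1 →J1
bond 2 →J1
bond 3 →J1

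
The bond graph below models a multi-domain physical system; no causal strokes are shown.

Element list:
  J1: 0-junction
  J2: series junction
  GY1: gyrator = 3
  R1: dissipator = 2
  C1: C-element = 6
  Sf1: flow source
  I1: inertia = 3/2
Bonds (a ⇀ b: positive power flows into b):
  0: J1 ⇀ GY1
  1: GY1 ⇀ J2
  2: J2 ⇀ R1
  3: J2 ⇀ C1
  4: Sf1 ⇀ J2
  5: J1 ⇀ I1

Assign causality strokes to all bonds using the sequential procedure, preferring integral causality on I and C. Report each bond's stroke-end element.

b0 stroke→J1
b1 stroke→J2
b2 stroke→J2
b3 stroke→J2
b4 stroke→Sf1
b5 stroke→I1

β4 →Sf1  (source Sf1 imposes f)
β1 →J2  (1-jn J2 has f-setter on 4)
β2 →J2  (J2: bond 4 brought flow, rest push out)
β3 →J2  (common-f at J2 fixed by 4)
β0 →J1  (GY GY1: same side as bond 1)
β5 →I1  (J1 effort already set via bond 0)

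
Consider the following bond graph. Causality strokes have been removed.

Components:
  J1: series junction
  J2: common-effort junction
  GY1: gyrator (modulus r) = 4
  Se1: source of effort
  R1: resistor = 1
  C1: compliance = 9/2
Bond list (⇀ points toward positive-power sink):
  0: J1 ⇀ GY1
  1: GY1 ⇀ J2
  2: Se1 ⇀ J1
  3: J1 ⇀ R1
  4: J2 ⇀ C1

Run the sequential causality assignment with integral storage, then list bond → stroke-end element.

β2 |J1  (Se1: effort source, stroke at far end)
β4 |J2  (C1 integral (e out))
β1 |GY1  (J2: bond 4 brought effort, rest push out)
β0 |GY1  (GY1: gyrator matches bond 1)
β3 |J1  (common-f at J1 fixed by 0)

bond 0 stroke→GY1
bond 1 stroke→GY1
bond 2 stroke→J1
bond 3 stroke→J1
bond 4 stroke→J2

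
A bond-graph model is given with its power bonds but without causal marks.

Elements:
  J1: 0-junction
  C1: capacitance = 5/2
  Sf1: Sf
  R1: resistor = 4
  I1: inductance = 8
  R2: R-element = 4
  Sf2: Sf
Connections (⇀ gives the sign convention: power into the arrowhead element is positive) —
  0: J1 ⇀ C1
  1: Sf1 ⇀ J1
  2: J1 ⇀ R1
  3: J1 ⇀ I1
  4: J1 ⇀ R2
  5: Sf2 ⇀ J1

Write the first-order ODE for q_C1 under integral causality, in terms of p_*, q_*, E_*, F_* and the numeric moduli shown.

β1 stroke→Sf1  (Sf1 fixes flow; stroke at Sf1)
β5 stroke→Sf2  (Sf2: flow source, stroke at near end)
β0 stroke→J1  (C1 integral (e out))
β2 stroke→R1  (J1: bond 0 brought effort, rest push out)
β3 stroke→I1  (J1: bond 0 brought effort, rest push out)
β4 stroke→R2  (J1: bond 0 brought effort, rest push out)

dq_C1/dt = F_Sf1 + F_Sf2 - p_I1/8 - q_C1/5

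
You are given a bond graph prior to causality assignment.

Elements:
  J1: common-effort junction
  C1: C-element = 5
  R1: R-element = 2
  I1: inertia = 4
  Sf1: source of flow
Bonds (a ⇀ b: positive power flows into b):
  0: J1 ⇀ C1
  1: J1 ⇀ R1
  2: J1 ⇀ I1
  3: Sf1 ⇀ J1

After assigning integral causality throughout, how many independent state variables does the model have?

b3 stroke→Sf1  (source Sf1 imposes f)
b0 stroke→J1  (prefer integral on C1)
b1 stroke→R1  (J1: bond 0 brought effort, rest push out)
b2 stroke→I1  (J1: bond 0 brought effort, rest push out)

2  (C1, I1 all integral)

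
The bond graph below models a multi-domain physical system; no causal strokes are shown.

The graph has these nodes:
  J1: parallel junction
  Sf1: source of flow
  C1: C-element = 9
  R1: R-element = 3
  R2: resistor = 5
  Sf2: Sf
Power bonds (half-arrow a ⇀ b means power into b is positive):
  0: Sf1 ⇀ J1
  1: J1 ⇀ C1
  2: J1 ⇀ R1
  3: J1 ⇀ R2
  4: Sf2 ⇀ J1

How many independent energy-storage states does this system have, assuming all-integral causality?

1  (C1 all integral)

#0 |Sf1  (Sf1 fixes flow; stroke at Sf1)
#4 |Sf2  (source Sf2 imposes f)
#1 |J1  (C1: C, integral causality)
#2 |R1  (common-e at J1 fixed by 1)
#3 |R2  (0-jn J1 has e-setter on 1)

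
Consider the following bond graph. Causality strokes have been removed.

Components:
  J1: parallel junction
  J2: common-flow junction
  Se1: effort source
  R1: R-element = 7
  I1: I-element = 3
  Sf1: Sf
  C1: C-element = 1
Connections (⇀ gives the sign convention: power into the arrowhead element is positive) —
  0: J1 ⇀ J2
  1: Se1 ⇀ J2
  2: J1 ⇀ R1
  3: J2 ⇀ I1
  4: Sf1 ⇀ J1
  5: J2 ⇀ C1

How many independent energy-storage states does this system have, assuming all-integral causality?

b1 →J2  (source Se1 imposes e)
b4 →Sf1  (source Sf1 imposes f)
b3 →I1  (I1 outputs flow p/I1)
b0 →J2  (J2: bond 3 brought flow, rest push out)
b5 →J2  (1-jn J2 has f-setter on 3)
b2 →J1  (only one effort-in slot at J1)

2  (C1, I1 all integral)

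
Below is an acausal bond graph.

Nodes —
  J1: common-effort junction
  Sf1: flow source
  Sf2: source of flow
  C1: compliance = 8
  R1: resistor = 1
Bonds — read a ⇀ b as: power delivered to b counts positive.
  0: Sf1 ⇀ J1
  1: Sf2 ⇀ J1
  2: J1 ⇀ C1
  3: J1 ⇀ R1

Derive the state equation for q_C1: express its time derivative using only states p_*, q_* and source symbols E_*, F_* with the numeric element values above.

dq_C1/dt = F_Sf1 + F_Sf2 - q_C1/8

β0 |Sf1  (source Sf1 imposes f)
β1 |Sf2  (source Sf2 imposes f)
β2 |J1  (C1 outputs effort q/C1)
β3 |R1  (common-e at J1 fixed by 2)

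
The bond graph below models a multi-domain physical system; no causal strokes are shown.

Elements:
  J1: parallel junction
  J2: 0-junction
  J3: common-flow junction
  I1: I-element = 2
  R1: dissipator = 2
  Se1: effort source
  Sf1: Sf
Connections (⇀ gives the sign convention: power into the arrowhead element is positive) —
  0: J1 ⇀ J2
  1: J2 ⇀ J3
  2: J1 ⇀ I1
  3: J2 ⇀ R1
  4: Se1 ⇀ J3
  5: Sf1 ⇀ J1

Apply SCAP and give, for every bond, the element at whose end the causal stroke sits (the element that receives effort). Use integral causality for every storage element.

β0 →J1
β1 →J2
β2 →I1
β3 →R1
β4 →J3
β5 →Sf1

#4 stroke→J3  (Se1: effort source, stroke at far end)
#5 stroke→Sf1  (source Sf1 imposes f)
#1 stroke→J2  (only one flow-in slot at J3)
#0 stroke→J1  (common-e at J2 fixed by 1)
#3 stroke→R1  (common-e at J2 fixed by 1)
#2 stroke→I1  (common-e at J1 fixed by 0)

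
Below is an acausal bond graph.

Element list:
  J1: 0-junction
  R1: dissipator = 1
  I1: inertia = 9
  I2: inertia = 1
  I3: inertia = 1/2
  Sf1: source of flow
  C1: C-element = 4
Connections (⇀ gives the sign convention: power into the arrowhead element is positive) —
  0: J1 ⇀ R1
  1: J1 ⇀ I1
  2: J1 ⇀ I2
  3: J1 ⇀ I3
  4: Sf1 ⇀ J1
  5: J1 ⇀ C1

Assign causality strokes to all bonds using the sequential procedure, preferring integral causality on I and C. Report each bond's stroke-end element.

#0 stroke→R1
#1 stroke→I1
#2 stroke→I2
#3 stroke→I3
#4 stroke→Sf1
#5 stroke→J1

β4 stroke→Sf1  (Sf1 fixes flow; stroke at Sf1)
β1 stroke→I1  (I1 integral (f out))
β2 stroke→I2  (I2 integral (f out))
β3 stroke→I3  (I3: I, integral causality)
β5 stroke→J1  (C1 integral (e out))
β0 stroke→R1  (J1: bond 5 brought effort, rest push out)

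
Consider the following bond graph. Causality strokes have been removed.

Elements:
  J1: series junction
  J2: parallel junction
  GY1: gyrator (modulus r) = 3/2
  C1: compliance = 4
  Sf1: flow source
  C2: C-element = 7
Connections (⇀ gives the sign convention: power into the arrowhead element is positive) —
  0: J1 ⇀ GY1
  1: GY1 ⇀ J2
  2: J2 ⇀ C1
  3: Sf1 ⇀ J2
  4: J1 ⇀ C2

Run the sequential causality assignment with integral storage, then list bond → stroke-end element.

b3 stroke at Sf1  (source Sf1 imposes f)
b2 stroke at J2  (prefer integral on C1)
b1 stroke at GY1  (0-jn J2 has e-setter on 2)
b0 stroke at GY1  (GY1: gyrator matches bond 1)
b4 stroke at J1  (1-jn J1 has f-setter on 0)

β0 stroke at GY1
β1 stroke at GY1
β2 stroke at J2
β3 stroke at Sf1
β4 stroke at J1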